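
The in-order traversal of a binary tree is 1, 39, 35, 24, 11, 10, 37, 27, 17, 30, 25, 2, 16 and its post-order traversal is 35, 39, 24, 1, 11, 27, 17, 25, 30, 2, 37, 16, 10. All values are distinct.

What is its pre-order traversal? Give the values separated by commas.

10, 11, 1, 24, 39, 35, 16, 37, 2, 30, 17, 27, 25

The last element of post-order is the root; it splits in-order into left and right subtrees.
Root 10: left subtree has 5 nodes {1, 39, 35, 24, 11}, right has 7 {37, 27, 17, 30, 25, 2, 16}.
  Root 11: left subtree has 4 nodes {1, 39, 35, 24}, right has 0 { }.
    Root 1: left subtree has 0 nodes { }, right has 3 {39, 35, 24}.
      Root 24: left subtree has 2 nodes {39, 35}, right has 0 { }.
        Root 39: left subtree has 0 nodes { }, right has 1 {35}.
  Root 16: left subtree has 6 nodes {37, 27, 17, 30, 25, 2}, right has 0 { }.
    Root 37: left subtree has 0 nodes { }, right has 5 {27, 17, 30, 25, 2}.
      Root 2: left subtree has 4 nodes {27, 17, 30, 25}, right has 0 { }.
        Root 30: left subtree has 2 nodes {27, 17}, right has 1 {25}.
          Root 17: left subtree has 1 node {27}, right has 0 { }.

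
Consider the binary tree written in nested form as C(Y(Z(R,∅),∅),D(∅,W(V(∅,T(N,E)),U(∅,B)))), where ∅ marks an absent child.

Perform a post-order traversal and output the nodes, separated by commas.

R, Z, Y, N, E, T, V, B, U, W, D, C

Post-order visits the left subtree, then the right subtree, then the node.
At C: go left to Y.
  At Y: go left to Z.
    At Z: go left to R.
      R is a leaf — visit R.
    At Z: no right child.
    Visit Z.
  At Y: no right child.
  Visit Y.
At C: go right to D.
  At D: no left child.
  At D: go right to W.
    At W: go left to V.
      At V: no left child.
      At V: go right to T.
        At T: go left to N.
          N is a leaf — visit N.
        At T: go right to E.
          E is a leaf — visit E.
        Visit T.
      Visit V.
    At W: go right to U.
      At U: no left child.
      At U: go right to B.
        B is a leaf — visit B.
      Visit U.
    Visit W.
  Visit D.
Visit C.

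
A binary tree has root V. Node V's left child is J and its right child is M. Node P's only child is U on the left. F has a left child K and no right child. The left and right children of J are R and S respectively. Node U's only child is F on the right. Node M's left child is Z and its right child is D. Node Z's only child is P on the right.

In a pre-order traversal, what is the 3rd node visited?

R

Pre-order visits the node, then its left subtree, then its right subtree.
Visit V.
At V: go left to J.
  Visit J.
  At J: go left to R.
    R is a leaf — visit R.
  At J: go right to S.
    S is a leaf — visit S.
At V: go right to M.
  Visit M.
  At M: go left to Z.
    Visit Z.
    At Z: no left child.
    At Z: go right to P.
      Visit P.
      At P: go left to U.
        Visit U.
        At U: no left child.
        At U: go right to F.
          Visit F.
          At F: go left to K.
            K is a leaf — visit K.
          At F: no right child.
      At P: no right child.
  At M: go right to D.
    D is a leaf — visit D.
Full pre-order sequence: V, J, R, S, M, Z, P, U, F, K, D.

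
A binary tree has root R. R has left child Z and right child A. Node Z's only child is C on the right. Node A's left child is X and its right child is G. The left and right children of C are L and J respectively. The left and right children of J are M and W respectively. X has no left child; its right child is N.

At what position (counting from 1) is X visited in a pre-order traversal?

9

Pre-order visits the node, then its left subtree, then its right subtree.
Visit R.
At R: go left to Z.
  Visit Z.
  At Z: no left child.
  At Z: go right to C.
    Visit C.
    At C: go left to L.
      L is a leaf — visit L.
    At C: go right to J.
      Visit J.
      At J: go left to M.
        M is a leaf — visit M.
      At J: go right to W.
        W is a leaf — visit W.
At R: go right to A.
  Visit A.
  At A: go left to X.
    Visit X.
    At X: no left child.
    At X: go right to N.
      N is a leaf — visit N.
  At A: go right to G.
    G is a leaf — visit G.
Full pre-order sequence: R, Z, C, L, J, M, W, A, X, N, G.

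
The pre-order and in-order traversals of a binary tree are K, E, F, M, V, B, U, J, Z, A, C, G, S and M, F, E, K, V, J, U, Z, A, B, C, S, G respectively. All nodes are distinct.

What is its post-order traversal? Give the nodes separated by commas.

The first element of pre-order is the root; it splits in-order into left and right subtrees.
Root K: left subtree has 3 nodes {M, F, E}, right has 9 {V, J, U, Z, A, B, C, S, G}.
  Root E: left subtree has 2 nodes {M, F}, right has 0 { }.
    Root F: left subtree has 1 node {M}, right has 0 { }.
  Root V: left subtree has 0 nodes { }, right has 8 {J, U, Z, A, B, C, S, G}.
    Root B: left subtree has 4 nodes {J, U, Z, A}, right has 3 {C, S, G}.
      Root U: left subtree has 1 node {J}, right has 2 {Z, A}.
        Root Z: left subtree has 0 nodes { }, right has 1 {A}.
      Root C: left subtree has 0 nodes { }, right has 2 {S, G}.
        Root G: left subtree has 1 node {S}, right has 0 { }.

M, F, E, J, A, Z, U, S, G, C, B, V, K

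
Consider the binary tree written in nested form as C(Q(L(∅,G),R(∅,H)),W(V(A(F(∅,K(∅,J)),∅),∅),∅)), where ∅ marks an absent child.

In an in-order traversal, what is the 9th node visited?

J

In-order visits the left subtree, then the node, then the right subtree.
At C: go left to Q.
  At Q: go left to L.
    At L: no left child.
    Visit L.
    At L: go right to G.
      G is a leaf — visit G.
  Visit Q.
  At Q: go right to R.
    At R: no left child.
    Visit R.
    At R: go right to H.
      H is a leaf — visit H.
Visit C.
At C: go right to W.
  At W: go left to V.
    At V: go left to A.
      At A: go left to F.
        At F: no left child.
        Visit F.
        At F: go right to K.
          At K: no left child.
          Visit K.
          At K: go right to J.
            J is a leaf — visit J.
      Visit A.
      At A: no right child.
    Visit V.
    At V: no right child.
  Visit W.
  At W: no right child.
Full in-order sequence: L, G, Q, R, H, C, F, K, J, A, V, W.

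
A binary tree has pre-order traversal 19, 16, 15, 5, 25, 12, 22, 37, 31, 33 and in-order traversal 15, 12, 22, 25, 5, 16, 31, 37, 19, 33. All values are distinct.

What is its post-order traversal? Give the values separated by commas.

The first element of pre-order is the root; it splits in-order into left and right subtrees.
Root 19: left subtree has 8 nodes {15, 12, 22, 25, 5, 16, 31, 37}, right has 1 {33}.
  Root 16: left subtree has 5 nodes {15, 12, 22, 25, 5}, right has 2 {31, 37}.
    Root 15: left subtree has 0 nodes { }, right has 4 {12, 22, 25, 5}.
      Root 5: left subtree has 3 nodes {12, 22, 25}, right has 0 { }.
        Root 25: left subtree has 2 nodes {12, 22}, right has 0 { }.
          Root 12: left subtree has 0 nodes { }, right has 1 {22}.
    Root 37: left subtree has 1 node {31}, right has 0 { }.

22, 12, 25, 5, 15, 31, 37, 16, 33, 19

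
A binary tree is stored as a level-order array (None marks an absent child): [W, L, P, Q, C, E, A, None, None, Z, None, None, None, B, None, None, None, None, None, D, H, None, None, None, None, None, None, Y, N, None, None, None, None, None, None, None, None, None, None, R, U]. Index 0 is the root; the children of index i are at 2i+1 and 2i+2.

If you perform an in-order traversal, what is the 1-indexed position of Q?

In-order visits the left subtree, then the node, then the right subtree.
At W: go left to L.
  At L: go left to Q.
    Q is a leaf — visit Q.
  Visit L.
  At L: go right to C.
    At C: go left to Z.
      At Z: go left to D.
        At D: go left to R.
          R is a leaf — visit R.
        Visit D.
        At D: go right to U.
          U is a leaf — visit U.
      Visit Z.
      At Z: go right to H.
        H is a leaf — visit H.
    Visit C.
    At C: no right child.
Visit W.
At W: go right to P.
  At P: go left to E.
    E is a leaf — visit E.
  Visit P.
  At P: go right to A.
    At A: go left to B.
      At B: go left to Y.
        Y is a leaf — visit Y.
      Visit B.
      At B: go right to N.
        N is a leaf — visit N.
    Visit A.
    At A: no right child.
Full in-order sequence: Q, L, R, D, U, Z, H, C, W, E, P, Y, B, N, A.

1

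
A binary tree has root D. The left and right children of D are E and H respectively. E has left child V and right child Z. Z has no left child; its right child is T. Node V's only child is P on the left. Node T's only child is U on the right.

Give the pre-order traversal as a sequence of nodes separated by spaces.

Pre-order visits the node, then its left subtree, then its right subtree.
Visit D.
At D: go left to E.
  Visit E.
  At E: go left to V.
    Visit V.
    At V: go left to P.
      P is a leaf — visit P.
    At V: no right child.
  At E: go right to Z.
    Visit Z.
    At Z: no left child.
    At Z: go right to T.
      Visit T.
      At T: no left child.
      At T: go right to U.
        U is a leaf — visit U.
At D: go right to H.
  H is a leaf — visit H.

D E V P Z T U H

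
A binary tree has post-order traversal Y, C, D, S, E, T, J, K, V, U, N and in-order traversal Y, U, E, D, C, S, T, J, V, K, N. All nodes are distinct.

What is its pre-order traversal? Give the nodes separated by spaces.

The last element of post-order is the root; it splits in-order into left and right subtrees.
Root N: left subtree has 10 nodes {Y, U, E, D, C, S, T, J, V, K}, right has 0 { }.
  Root U: left subtree has 1 node {Y}, right has 8 {E, D, C, S, T, J, V, K}.
    Root V: left subtree has 6 nodes {E, D, C, S, T, J}, right has 1 {K}.
      Root J: left subtree has 5 nodes {E, D, C, S, T}, right has 0 { }.
        Root T: left subtree has 4 nodes {E, D, C, S}, right has 0 { }.
          Root E: left subtree has 0 nodes { }, right has 3 {D, C, S}.
            Root S: left subtree has 2 nodes {D, C}, right has 0 { }.
              Root D: left subtree has 0 nodes { }, right has 1 {C}.

N U Y V J T E S D C K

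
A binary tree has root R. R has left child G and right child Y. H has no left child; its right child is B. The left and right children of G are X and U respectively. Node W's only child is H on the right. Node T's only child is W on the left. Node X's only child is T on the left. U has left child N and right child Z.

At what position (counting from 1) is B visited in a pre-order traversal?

Pre-order visits the node, then its left subtree, then its right subtree.
Visit R.
At R: go left to G.
  Visit G.
  At G: go left to X.
    Visit X.
    At X: go left to T.
      Visit T.
      At T: go left to W.
        Visit W.
        At W: no left child.
        At W: go right to H.
          Visit H.
          At H: no left child.
          At H: go right to B.
            B is a leaf — visit B.
      At T: no right child.
    At X: no right child.
  At G: go right to U.
    Visit U.
    At U: go left to N.
      N is a leaf — visit N.
    At U: go right to Z.
      Z is a leaf — visit Z.
At R: go right to Y.
  Y is a leaf — visit Y.
Full pre-order sequence: R, G, X, T, W, H, B, U, N, Z, Y.

7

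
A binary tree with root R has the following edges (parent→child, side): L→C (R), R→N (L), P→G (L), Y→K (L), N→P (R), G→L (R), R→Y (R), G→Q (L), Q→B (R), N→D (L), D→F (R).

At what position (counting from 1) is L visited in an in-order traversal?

In-order visits the left subtree, then the node, then the right subtree.
At R: go left to N.
  At N: go left to D.
    At D: no left child.
    Visit D.
    At D: go right to F.
      F is a leaf — visit F.
  Visit N.
  At N: go right to P.
    At P: go left to G.
      At G: go left to Q.
        At Q: no left child.
        Visit Q.
        At Q: go right to B.
          B is a leaf — visit B.
      Visit G.
      At G: go right to L.
        At L: no left child.
        Visit L.
        At L: go right to C.
          C is a leaf — visit C.
    Visit P.
    At P: no right child.
Visit R.
At R: go right to Y.
  At Y: go left to K.
    K is a leaf — visit K.
  Visit Y.
  At Y: no right child.
Full in-order sequence: D, F, N, Q, B, G, L, C, P, R, K, Y.

7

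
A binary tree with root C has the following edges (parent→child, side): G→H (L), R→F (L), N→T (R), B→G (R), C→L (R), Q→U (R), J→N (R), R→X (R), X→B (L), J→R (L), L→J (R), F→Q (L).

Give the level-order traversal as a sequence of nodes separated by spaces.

Level-order visits nodes level by level from the root, left to right within each level.
Level 0: C
Level 1: L
Level 2: J
Level 3: R, N
Level 4: F, X, T
Level 5: Q, B
Level 6: U, G
Level 7: H

C L J R N F X T Q B U G H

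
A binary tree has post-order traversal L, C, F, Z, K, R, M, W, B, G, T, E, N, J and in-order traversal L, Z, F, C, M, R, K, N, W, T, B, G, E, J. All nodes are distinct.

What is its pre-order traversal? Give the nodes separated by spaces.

The last element of post-order is the root; it splits in-order into left and right subtrees.
Root J: left subtree has 13 nodes {L, Z, F, C, M, R, K, N, W, T, B, G, E}, right has 0 { }.
  Root N: left subtree has 7 nodes {L, Z, F, C, M, R, K}, right has 5 {W, T, B, G, E}.
    Root M: left subtree has 4 nodes {L, Z, F, C}, right has 2 {R, K}.
      Root Z: left subtree has 1 node {L}, right has 2 {F, C}.
        Root F: left subtree has 0 nodes { }, right has 1 {C}.
      Root R: left subtree has 0 nodes { }, right has 1 {K}.
    Root E: left subtree has 4 nodes {W, T, B, G}, right has 0 { }.
      Root T: left subtree has 1 node {W}, right has 2 {B, G}.
        Root G: left subtree has 1 node {B}, right has 0 { }.

J N M Z L F C R K E T W G B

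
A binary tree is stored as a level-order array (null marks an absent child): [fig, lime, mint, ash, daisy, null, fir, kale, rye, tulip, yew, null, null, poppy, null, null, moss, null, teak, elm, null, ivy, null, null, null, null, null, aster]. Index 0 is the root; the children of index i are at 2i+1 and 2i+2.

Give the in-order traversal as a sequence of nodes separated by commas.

In-order visits the left subtree, then the node, then the right subtree.
At fig: go left to lime.
  At lime: go left to ash.
    At ash: go left to kale.
      At kale: no left child.
      Visit kale.
      At kale: go right to moss.
        moss is a leaf — visit moss.
    Visit ash.
    At ash: go right to rye.
      At rye: no left child.
      Visit rye.
      At rye: go right to teak.
        teak is a leaf — visit teak.
  Visit lime.
  At lime: go right to daisy.
    At daisy: go left to tulip.
      At tulip: go left to elm.
        elm is a leaf — visit elm.
      Visit tulip.
      At tulip: no right child.
    Visit daisy.
    At daisy: go right to yew.
      At yew: go left to ivy.
        ivy is a leaf — visit ivy.
      Visit yew.
      At yew: no right child.
Visit fig.
At fig: go right to mint.
  At mint: no left child.
  Visit mint.
  At mint: go right to fir.
    At fir: go left to poppy.
      At poppy: go left to aster.
        aster is a leaf — visit aster.
      Visit poppy.
      At poppy: no right child.
    Visit fir.
    At fir: no right child.

kale, moss, ash, rye, teak, lime, elm, tulip, daisy, ivy, yew, fig, mint, aster, poppy, fir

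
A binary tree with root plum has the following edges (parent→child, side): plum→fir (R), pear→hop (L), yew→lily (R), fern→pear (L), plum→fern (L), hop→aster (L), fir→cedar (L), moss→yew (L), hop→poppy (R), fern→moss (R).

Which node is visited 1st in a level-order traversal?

plum

Level-order visits nodes level by level from the root, left to right within each level.
Level 0: plum
Level 1: fern, fir
Level 2: pear, moss, cedar
Level 3: hop, yew
Level 4: aster, poppy, lily
Full level-order sequence: plum, fern, fir, pear, moss, cedar, hop, yew, aster, poppy, lily.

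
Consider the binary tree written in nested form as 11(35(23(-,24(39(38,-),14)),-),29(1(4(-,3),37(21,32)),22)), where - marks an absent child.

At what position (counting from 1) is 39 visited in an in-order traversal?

In-order visits the left subtree, then the node, then the right subtree.
At 11: go left to 35.
  At 35: go left to 23.
    At 23: no left child.
    Visit 23.
    At 23: go right to 24.
      At 24: go left to 39.
        At 39: go left to 38.
          38 is a leaf — visit 38.
        Visit 39.
        At 39: no right child.
      Visit 24.
      At 24: go right to 14.
        14 is a leaf — visit 14.
  Visit 35.
  At 35: no right child.
Visit 11.
At 11: go right to 29.
  At 29: go left to 1.
    At 1: go left to 4.
      At 4: no left child.
      Visit 4.
      At 4: go right to 3.
        3 is a leaf — visit 3.
    Visit 1.
    At 1: go right to 37.
      At 37: go left to 21.
        21 is a leaf — visit 21.
      Visit 37.
      At 37: go right to 32.
        32 is a leaf — visit 32.
  Visit 29.
  At 29: go right to 22.
    22 is a leaf — visit 22.
Full in-order sequence: 23, 38, 39, 24, 14, 35, 11, 4, 3, 1, 21, 37, 32, 29, 22.

3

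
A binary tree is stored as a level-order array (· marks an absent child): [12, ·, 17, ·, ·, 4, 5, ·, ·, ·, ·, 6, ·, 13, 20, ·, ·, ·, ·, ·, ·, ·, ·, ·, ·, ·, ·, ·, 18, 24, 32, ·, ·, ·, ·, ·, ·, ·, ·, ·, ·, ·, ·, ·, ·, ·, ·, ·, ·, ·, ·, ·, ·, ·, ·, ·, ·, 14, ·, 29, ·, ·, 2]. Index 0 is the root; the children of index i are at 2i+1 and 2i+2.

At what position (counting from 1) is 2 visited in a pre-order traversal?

13

Pre-order visits the node, then its left subtree, then its right subtree.
Visit 12.
At 12: no left child.
At 12: go right to 17.
  Visit 17.
  At 17: go left to 4.
    Visit 4.
    At 4: go left to 6.
      6 is a leaf — visit 6.
    At 4: no right child.
  At 17: go right to 5.
    Visit 5.
    At 5: go left to 13.
      Visit 13.
      At 13: no left child.
      At 13: go right to 18.
        Visit 18.
        At 18: go left to 14.
          14 is a leaf — visit 14.
        At 18: no right child.
    At 5: go right to 20.
      Visit 20.
      At 20: go left to 24.
        Visit 24.
        At 24: go left to 29.
          29 is a leaf — visit 29.
        At 24: no right child.
      At 20: go right to 32.
        Visit 32.
        At 32: no left child.
        At 32: go right to 2.
          2 is a leaf — visit 2.
Full pre-order sequence: 12, 17, 4, 6, 5, 13, 18, 14, 20, 24, 29, 32, 2.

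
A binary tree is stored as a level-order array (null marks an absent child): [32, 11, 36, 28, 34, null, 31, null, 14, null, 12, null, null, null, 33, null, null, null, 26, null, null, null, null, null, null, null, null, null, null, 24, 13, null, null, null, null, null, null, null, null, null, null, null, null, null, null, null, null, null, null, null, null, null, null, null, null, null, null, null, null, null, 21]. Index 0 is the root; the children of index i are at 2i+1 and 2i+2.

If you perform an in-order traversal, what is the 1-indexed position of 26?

3

In-order visits the left subtree, then the node, then the right subtree.
At 32: go left to 11.
  At 11: go left to 28.
    At 28: no left child.
    Visit 28.
    At 28: go right to 14.
      At 14: no left child.
      Visit 14.
      At 14: go right to 26.
        26 is a leaf — visit 26.
  Visit 11.
  At 11: go right to 34.
    At 34: no left child.
    Visit 34.
    At 34: go right to 12.
      12 is a leaf — visit 12.
Visit 32.
At 32: go right to 36.
  At 36: no left child.
  Visit 36.
  At 36: go right to 31.
    At 31: no left child.
    Visit 31.
    At 31: go right to 33.
      At 33: go left to 24.
        At 24: no left child.
        Visit 24.
        At 24: go right to 21.
          21 is a leaf — visit 21.
      Visit 33.
      At 33: go right to 13.
        13 is a leaf — visit 13.
Full in-order sequence: 28, 14, 26, 11, 34, 12, 32, 36, 31, 24, 21, 33, 13.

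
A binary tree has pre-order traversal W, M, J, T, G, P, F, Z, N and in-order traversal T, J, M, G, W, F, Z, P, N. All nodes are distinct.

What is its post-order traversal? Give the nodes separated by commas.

The first element of pre-order is the root; it splits in-order into left and right subtrees.
Root W: left subtree has 4 nodes {T, J, M, G}, right has 4 {F, Z, P, N}.
  Root M: left subtree has 2 nodes {T, J}, right has 1 {G}.
    Root J: left subtree has 1 node {T}, right has 0 { }.
  Root P: left subtree has 2 nodes {F, Z}, right has 1 {N}.
    Root F: left subtree has 0 nodes { }, right has 1 {Z}.

T, J, G, M, Z, F, N, P, W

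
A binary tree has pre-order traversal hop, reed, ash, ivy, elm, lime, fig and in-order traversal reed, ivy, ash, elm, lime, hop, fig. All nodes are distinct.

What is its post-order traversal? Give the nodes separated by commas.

ivy, lime, elm, ash, reed, fig, hop

The first element of pre-order is the root; it splits in-order into left and right subtrees.
Root hop: left subtree has 5 nodes {reed, ivy, ash, elm, lime}, right has 1 {fig}.
  Root reed: left subtree has 0 nodes { }, right has 4 {ivy, ash, elm, lime}.
    Root ash: left subtree has 1 node {ivy}, right has 2 {elm, lime}.
      Root elm: left subtree has 0 nodes { }, right has 1 {lime}.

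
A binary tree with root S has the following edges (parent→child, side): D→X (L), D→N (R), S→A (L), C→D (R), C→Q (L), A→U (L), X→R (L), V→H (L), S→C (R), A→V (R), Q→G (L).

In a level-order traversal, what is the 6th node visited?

Level-order visits nodes level by level from the root, left to right within each level.
Level 0: S
Level 1: A, C
Level 2: U, V, Q, D
Level 3: H, G, X, N
Level 4: R
Full level-order sequence: S, A, C, U, V, Q, D, H, G, X, N, R.

Q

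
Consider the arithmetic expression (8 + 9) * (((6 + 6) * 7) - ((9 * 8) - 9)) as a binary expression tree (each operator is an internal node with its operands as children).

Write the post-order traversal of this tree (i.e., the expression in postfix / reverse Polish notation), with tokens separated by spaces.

Post-order on an expression tree gives postfix notation: for each operator, emit left operand, right operand, then the operator.

8 9 + 6 6 + 7 * 9 8 * 9 - - *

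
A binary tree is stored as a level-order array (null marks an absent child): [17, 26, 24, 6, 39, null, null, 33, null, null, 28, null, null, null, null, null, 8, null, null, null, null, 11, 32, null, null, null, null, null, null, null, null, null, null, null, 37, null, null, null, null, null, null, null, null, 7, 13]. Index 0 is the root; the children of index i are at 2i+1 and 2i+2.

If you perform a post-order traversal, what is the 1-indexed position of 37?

Post-order visits the left subtree, then the right subtree, then the node.
At 17: go left to 26.
  At 26: go left to 6.
    At 6: go left to 33.
      At 33: no left child.
      At 33: go right to 8.
        At 8: no left child.
        At 8: go right to 37.
          37 is a leaf — visit 37.
        Visit 8.
      Visit 33.
    At 6: no right child.
    Visit 6.
  At 26: go right to 39.
    At 39: no left child.
    At 39: go right to 28.
      At 28: go left to 11.
        At 11: go left to 7.
          7 is a leaf — visit 7.
        At 11: go right to 13.
          13 is a leaf — visit 13.
        Visit 11.
      At 28: go right to 32.
        32 is a leaf — visit 32.
      Visit 28.
    Visit 39.
  Visit 26.
At 17: go right to 24.
  24 is a leaf — visit 24.
Visit 17.
Full post-order sequence: 37, 8, 33, 6, 7, 13, 11, 32, 28, 39, 26, 24, 17.

1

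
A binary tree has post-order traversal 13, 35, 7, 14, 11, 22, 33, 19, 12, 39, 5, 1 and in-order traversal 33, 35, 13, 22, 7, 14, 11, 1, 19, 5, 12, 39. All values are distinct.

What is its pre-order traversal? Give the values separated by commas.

The last element of post-order is the root; it splits in-order into left and right subtrees.
Root 1: left subtree has 7 nodes {33, 35, 13, 22, 7, 14, 11}, right has 4 {19, 5, 12, 39}.
  Root 33: left subtree has 0 nodes { }, right has 6 {35, 13, 22, 7, 14, 11}.
    Root 22: left subtree has 2 nodes {35, 13}, right has 3 {7, 14, 11}.
      Root 35: left subtree has 0 nodes { }, right has 1 {13}.
      Root 11: left subtree has 2 nodes {7, 14}, right has 0 { }.
        Root 14: left subtree has 1 node {7}, right has 0 { }.
  Root 5: left subtree has 1 node {19}, right has 2 {12, 39}.
    Root 39: left subtree has 1 node {12}, right has 0 { }.

1, 33, 22, 35, 13, 11, 14, 7, 5, 19, 39, 12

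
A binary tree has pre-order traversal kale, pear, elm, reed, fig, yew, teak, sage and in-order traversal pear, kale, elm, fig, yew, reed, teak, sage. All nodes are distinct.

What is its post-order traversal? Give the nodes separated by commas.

pear, yew, fig, sage, teak, reed, elm, kale

The first element of pre-order is the root; it splits in-order into left and right subtrees.
Root kale: left subtree has 1 node {pear}, right has 6 {elm, fig, yew, reed, teak, sage}.
  Root elm: left subtree has 0 nodes { }, right has 5 {fig, yew, reed, teak, sage}.
    Root reed: left subtree has 2 nodes {fig, yew}, right has 2 {teak, sage}.
      Root fig: left subtree has 0 nodes { }, right has 1 {yew}.
      Root teak: left subtree has 0 nodes { }, right has 1 {sage}.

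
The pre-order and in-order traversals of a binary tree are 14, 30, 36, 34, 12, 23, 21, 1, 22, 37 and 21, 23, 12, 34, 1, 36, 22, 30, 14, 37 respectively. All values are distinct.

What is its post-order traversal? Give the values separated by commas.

21, 23, 12, 1, 34, 22, 36, 30, 37, 14

The first element of pre-order is the root; it splits in-order into left and right subtrees.
Root 14: left subtree has 8 nodes {21, 23, 12, 34, 1, 36, 22, 30}, right has 1 {37}.
  Root 30: left subtree has 7 nodes {21, 23, 12, 34, 1, 36, 22}, right has 0 { }.
    Root 36: left subtree has 5 nodes {21, 23, 12, 34, 1}, right has 1 {22}.
      Root 34: left subtree has 3 nodes {21, 23, 12}, right has 1 {1}.
        Root 12: left subtree has 2 nodes {21, 23}, right has 0 { }.
          Root 23: left subtree has 1 node {21}, right has 0 { }.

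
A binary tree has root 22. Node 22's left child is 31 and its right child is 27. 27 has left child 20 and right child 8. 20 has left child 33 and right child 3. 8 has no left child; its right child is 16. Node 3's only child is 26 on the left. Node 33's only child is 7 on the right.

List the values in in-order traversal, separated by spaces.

In-order visits the left subtree, then the node, then the right subtree.
At 22: go left to 31.
  31 is a leaf — visit 31.
Visit 22.
At 22: go right to 27.
  At 27: go left to 20.
    At 20: go left to 33.
      At 33: no left child.
      Visit 33.
      At 33: go right to 7.
        7 is a leaf — visit 7.
    Visit 20.
    At 20: go right to 3.
      At 3: go left to 26.
        26 is a leaf — visit 26.
      Visit 3.
      At 3: no right child.
  Visit 27.
  At 27: go right to 8.
    At 8: no left child.
    Visit 8.
    At 8: go right to 16.
      16 is a leaf — visit 16.

31 22 33 7 20 26 3 27 8 16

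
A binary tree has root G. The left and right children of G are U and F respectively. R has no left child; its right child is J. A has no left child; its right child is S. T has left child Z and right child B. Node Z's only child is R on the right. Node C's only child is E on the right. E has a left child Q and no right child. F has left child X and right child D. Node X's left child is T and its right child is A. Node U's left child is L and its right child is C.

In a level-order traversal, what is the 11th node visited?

Level-order visits nodes level by level from the root, left to right within each level.
Level 0: G
Level 1: U, F
Level 2: L, C, X, D
Level 3: E, T, A
Level 4: Q, Z, B, S
Level 5: R
Level 6: J
Full level-order sequence: G, U, F, L, C, X, D, E, T, A, Q, Z, B, S, R, J.

Q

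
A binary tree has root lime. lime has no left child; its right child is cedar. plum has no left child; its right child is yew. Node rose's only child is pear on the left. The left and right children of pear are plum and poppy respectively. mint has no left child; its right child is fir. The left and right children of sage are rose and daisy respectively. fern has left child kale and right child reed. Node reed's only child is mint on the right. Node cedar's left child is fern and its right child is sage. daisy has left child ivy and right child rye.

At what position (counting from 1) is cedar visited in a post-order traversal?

15

Post-order visits the left subtree, then the right subtree, then the node.
At lime: no left child.
At lime: go right to cedar.
  At cedar: go left to fern.
    At fern: go left to kale.
      kale is a leaf — visit kale.
    At fern: go right to reed.
      At reed: no left child.
      At reed: go right to mint.
        At mint: no left child.
        At mint: go right to fir.
          fir is a leaf — visit fir.
        Visit mint.
      Visit reed.
    Visit fern.
  At cedar: go right to sage.
    At sage: go left to rose.
      At rose: go left to pear.
        At pear: go left to plum.
          At plum: no left child.
          At plum: go right to yew.
            yew is a leaf — visit yew.
          Visit plum.
        At pear: go right to poppy.
          poppy is a leaf — visit poppy.
        Visit pear.
      At rose: no right child.
      Visit rose.
    At sage: go right to daisy.
      At daisy: go left to ivy.
        ivy is a leaf — visit ivy.
      At daisy: go right to rye.
        rye is a leaf — visit rye.
      Visit daisy.
    Visit sage.
  Visit cedar.
Visit lime.
Full post-order sequence: kale, fir, mint, reed, fern, yew, plum, poppy, pear, rose, ivy, rye, daisy, sage, cedar, lime.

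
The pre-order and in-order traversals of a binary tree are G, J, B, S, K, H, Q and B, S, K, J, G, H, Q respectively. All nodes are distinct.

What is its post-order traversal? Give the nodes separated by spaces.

The first element of pre-order is the root; it splits in-order into left and right subtrees.
Root G: left subtree has 4 nodes {B, S, K, J}, right has 2 {H, Q}.
  Root J: left subtree has 3 nodes {B, S, K}, right has 0 { }.
    Root B: left subtree has 0 nodes { }, right has 2 {S, K}.
      Root S: left subtree has 0 nodes { }, right has 1 {K}.
  Root H: left subtree has 0 nodes { }, right has 1 {Q}.

K S B J Q H G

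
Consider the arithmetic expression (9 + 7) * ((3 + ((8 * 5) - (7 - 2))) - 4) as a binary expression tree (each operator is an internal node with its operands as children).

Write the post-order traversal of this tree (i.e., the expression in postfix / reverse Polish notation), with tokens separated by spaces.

9 7 + 3 8 5 * 7 2 - - + 4 - *

Post-order on an expression tree gives postfix notation: for each operator, emit left operand, right operand, then the operator.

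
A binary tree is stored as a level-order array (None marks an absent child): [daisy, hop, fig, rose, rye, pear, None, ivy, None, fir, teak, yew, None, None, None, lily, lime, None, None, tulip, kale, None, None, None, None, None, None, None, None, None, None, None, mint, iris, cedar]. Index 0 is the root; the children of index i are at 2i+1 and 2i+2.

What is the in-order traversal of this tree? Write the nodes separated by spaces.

lily mint ivy iris lime cedar rose hop tulip fir kale rye teak daisy yew pear fig

In-order visits the left subtree, then the node, then the right subtree.
At daisy: go left to hop.
  At hop: go left to rose.
    At rose: go left to ivy.
      At ivy: go left to lily.
        At lily: no left child.
        Visit lily.
        At lily: go right to mint.
          mint is a leaf — visit mint.
      Visit ivy.
      At ivy: go right to lime.
        At lime: go left to iris.
          iris is a leaf — visit iris.
        Visit lime.
        At lime: go right to cedar.
          cedar is a leaf — visit cedar.
    Visit rose.
    At rose: no right child.
  Visit hop.
  At hop: go right to rye.
    At rye: go left to fir.
      At fir: go left to tulip.
        tulip is a leaf — visit tulip.
      Visit fir.
      At fir: go right to kale.
        kale is a leaf — visit kale.
    Visit rye.
    At rye: go right to teak.
      teak is a leaf — visit teak.
Visit daisy.
At daisy: go right to fig.
  At fig: go left to pear.
    At pear: go left to yew.
      yew is a leaf — visit yew.
    Visit pear.
    At pear: no right child.
  Visit fig.
  At fig: no right child.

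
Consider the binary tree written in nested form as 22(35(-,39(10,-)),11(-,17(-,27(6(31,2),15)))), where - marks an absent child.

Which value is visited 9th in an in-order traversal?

2

In-order visits the left subtree, then the node, then the right subtree.
At 22: go left to 35.
  At 35: no left child.
  Visit 35.
  At 35: go right to 39.
    At 39: go left to 10.
      10 is a leaf — visit 10.
    Visit 39.
    At 39: no right child.
Visit 22.
At 22: go right to 11.
  At 11: no left child.
  Visit 11.
  At 11: go right to 17.
    At 17: no left child.
    Visit 17.
    At 17: go right to 27.
      At 27: go left to 6.
        At 6: go left to 31.
          31 is a leaf — visit 31.
        Visit 6.
        At 6: go right to 2.
          2 is a leaf — visit 2.
      Visit 27.
      At 27: go right to 15.
        15 is a leaf — visit 15.
Full in-order sequence: 35, 10, 39, 22, 11, 17, 31, 6, 2, 27, 15.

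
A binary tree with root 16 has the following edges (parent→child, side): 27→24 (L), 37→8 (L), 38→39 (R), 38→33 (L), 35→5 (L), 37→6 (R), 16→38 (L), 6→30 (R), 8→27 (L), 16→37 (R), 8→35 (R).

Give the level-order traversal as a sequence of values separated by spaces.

16 38 37 33 39 8 6 27 35 30 24 5

Level-order visits nodes level by level from the root, left to right within each level.
Level 0: 16
Level 1: 38, 37
Level 2: 33, 39, 8, 6
Level 3: 27, 35, 30
Level 4: 24, 5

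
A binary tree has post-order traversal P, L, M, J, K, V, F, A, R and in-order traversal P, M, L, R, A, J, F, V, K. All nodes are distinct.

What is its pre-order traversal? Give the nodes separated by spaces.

R M P L A F J V K

The last element of post-order is the root; it splits in-order into left and right subtrees.
Root R: left subtree has 3 nodes {P, M, L}, right has 5 {A, J, F, V, K}.
  Root M: left subtree has 1 node {P}, right has 1 {L}.
  Root A: left subtree has 0 nodes { }, right has 4 {J, F, V, K}.
    Root F: left subtree has 1 node {J}, right has 2 {V, K}.
      Root V: left subtree has 0 nodes { }, right has 1 {K}.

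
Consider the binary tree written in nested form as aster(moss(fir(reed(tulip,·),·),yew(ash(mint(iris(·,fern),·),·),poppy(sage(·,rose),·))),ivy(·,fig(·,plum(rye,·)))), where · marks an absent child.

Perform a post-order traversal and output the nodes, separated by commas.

tulip, reed, fir, fern, iris, mint, ash, rose, sage, poppy, yew, moss, rye, plum, fig, ivy, aster

Post-order visits the left subtree, then the right subtree, then the node.
At aster: go left to moss.
  At moss: go left to fir.
    At fir: go left to reed.
      At reed: go left to tulip.
        tulip is a leaf — visit tulip.
      At reed: no right child.
      Visit reed.
    At fir: no right child.
    Visit fir.
  At moss: go right to yew.
    At yew: go left to ash.
      At ash: go left to mint.
        At mint: go left to iris.
          At iris: no left child.
          At iris: go right to fern.
            fern is a leaf — visit fern.
          Visit iris.
        At mint: no right child.
        Visit mint.
      At ash: no right child.
      Visit ash.
    At yew: go right to poppy.
      At poppy: go left to sage.
        At sage: no left child.
        At sage: go right to rose.
          rose is a leaf — visit rose.
        Visit sage.
      At poppy: no right child.
      Visit poppy.
    Visit yew.
  Visit moss.
At aster: go right to ivy.
  At ivy: no left child.
  At ivy: go right to fig.
    At fig: no left child.
    At fig: go right to plum.
      At plum: go left to rye.
        rye is a leaf — visit rye.
      At plum: no right child.
      Visit plum.
    Visit fig.
  Visit ivy.
Visit aster.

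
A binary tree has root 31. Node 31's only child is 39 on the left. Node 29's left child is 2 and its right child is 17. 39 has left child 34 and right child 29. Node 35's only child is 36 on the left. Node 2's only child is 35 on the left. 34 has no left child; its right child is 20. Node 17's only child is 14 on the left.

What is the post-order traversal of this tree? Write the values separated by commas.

Post-order visits the left subtree, then the right subtree, then the node.
At 31: go left to 39.
  At 39: go left to 34.
    At 34: no left child.
    At 34: go right to 20.
      20 is a leaf — visit 20.
    Visit 34.
  At 39: go right to 29.
    At 29: go left to 2.
      At 2: go left to 35.
        At 35: go left to 36.
          36 is a leaf — visit 36.
        At 35: no right child.
        Visit 35.
      At 2: no right child.
      Visit 2.
    At 29: go right to 17.
      At 17: go left to 14.
        14 is a leaf — visit 14.
      At 17: no right child.
      Visit 17.
    Visit 29.
  Visit 39.
At 31: no right child.
Visit 31.

20, 34, 36, 35, 2, 14, 17, 29, 39, 31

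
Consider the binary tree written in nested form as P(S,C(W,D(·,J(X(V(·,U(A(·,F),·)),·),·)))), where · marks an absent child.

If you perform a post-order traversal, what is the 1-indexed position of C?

10

Post-order visits the left subtree, then the right subtree, then the node.
At P: go left to S.
  S is a leaf — visit S.
At P: go right to C.
  At C: go left to W.
    W is a leaf — visit W.
  At C: go right to D.
    At D: no left child.
    At D: go right to J.
      At J: go left to X.
        At X: go left to V.
          At V: no left child.
          At V: go right to U.
            At U: go left to A.
              At A: no left child.
              At A: go right to F.
                F is a leaf — visit F.
              Visit A.
            At U: no right child.
            Visit U.
          Visit V.
        At X: no right child.
        Visit X.
      At J: no right child.
      Visit J.
    Visit D.
  Visit C.
Visit P.
Full post-order sequence: S, W, F, A, U, V, X, J, D, C, P.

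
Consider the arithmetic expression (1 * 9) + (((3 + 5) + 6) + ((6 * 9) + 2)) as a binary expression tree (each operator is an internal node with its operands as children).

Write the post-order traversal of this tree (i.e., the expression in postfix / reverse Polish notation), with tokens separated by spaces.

Post-order on an expression tree gives postfix notation: for each operator, emit left operand, right operand, then the operator.

1 9 * 3 5 + 6 + 6 9 * 2 + + +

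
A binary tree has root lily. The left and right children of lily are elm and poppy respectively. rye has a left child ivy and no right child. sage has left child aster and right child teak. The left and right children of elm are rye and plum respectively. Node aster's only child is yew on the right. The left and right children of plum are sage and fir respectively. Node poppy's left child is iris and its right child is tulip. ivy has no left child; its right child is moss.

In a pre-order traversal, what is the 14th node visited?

Pre-order visits the node, then its left subtree, then its right subtree.
Visit lily.
At lily: go left to elm.
  Visit elm.
  At elm: go left to rye.
    Visit rye.
    At rye: go left to ivy.
      Visit ivy.
      At ivy: no left child.
      At ivy: go right to moss.
        moss is a leaf — visit moss.
    At rye: no right child.
  At elm: go right to plum.
    Visit plum.
    At plum: go left to sage.
      Visit sage.
      At sage: go left to aster.
        Visit aster.
        At aster: no left child.
        At aster: go right to yew.
          yew is a leaf — visit yew.
      At sage: go right to teak.
        teak is a leaf — visit teak.
    At plum: go right to fir.
      fir is a leaf — visit fir.
At lily: go right to poppy.
  Visit poppy.
  At poppy: go left to iris.
    iris is a leaf — visit iris.
  At poppy: go right to tulip.
    tulip is a leaf — visit tulip.
Full pre-order sequence: lily, elm, rye, ivy, moss, plum, sage, aster, yew, teak, fir, poppy, iris, tulip.

tulip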